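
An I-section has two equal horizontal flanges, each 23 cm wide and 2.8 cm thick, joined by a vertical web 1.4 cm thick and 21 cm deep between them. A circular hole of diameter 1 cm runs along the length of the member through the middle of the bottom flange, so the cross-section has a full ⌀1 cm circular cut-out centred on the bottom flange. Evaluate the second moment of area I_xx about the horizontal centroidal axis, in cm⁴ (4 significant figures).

Decompose the section into non-overlapping parts with the origin at the bottom-left of its bounding rectangle.
Bottom flange: 23 × 2.8, A = 64.4 cm², y = 1.4 cm, Ī = 42.0747 cm⁴.
Web: 1.4 × 21, A = 29.4 cm², y = 13.3 cm, Ī = 1080.45 cm⁴.
Top flange: 23 × 2.8, A = 64.4 cm², y = 25.2 cm, Ī = 42.0747 cm⁴.
Hole (subtracted): ⌀1, A = 0.785398 cm², y = 1.4 cm, Ī = 0.0490874 cm⁴.
Centroid: ȳ = ΣA·y / ΣA = 13.3594 cm.
Transfer each piece to the horizontal centroidal axis using Ī + A·d² with d = y − 13.3594:
  bottom flange: d = -11.9594 cm → contributes +9252.99 cm⁴
  web: d = -0.0593734 cm → contributes +1080.55 cm⁴
  top flange: d = 11.8406 cm → contributes +9070.98 cm⁴
  hole: d = -11.9594 cm → contributes −112.382 cm⁴
Total I = 19292.1 cm⁴.

I_xx ≈ 1.929 × 10⁴ cm⁴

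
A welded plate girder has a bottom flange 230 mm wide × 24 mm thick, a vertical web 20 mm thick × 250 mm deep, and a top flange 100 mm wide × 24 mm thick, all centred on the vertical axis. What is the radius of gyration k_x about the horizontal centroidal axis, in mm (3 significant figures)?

Break the section into simple shapes (no overlaps), measuring from the bottom-left corner of the bounding box.
Bottom plate: 230 × 24, A = 5 520 mm², y = 12 mm, Ī = 264 960 mm⁴.
Web plate: 20 × 250, A = 5 000 mm², y = 149 mm, Ī = 26 041 667 mm⁴.
Top plate: 100 × 24, A = 2 400 mm², y = 286 mm, Ī = 115 200 mm⁴.
Centroid: ȳ = ΣA·y / ΣA = 115.92 mm.
Transfer each piece to the horizontal centroidal axis using Ī + A·d² with d = y − 115.92:
  bottom plate: d = -103.92 mm → contributes +59 873 342 mm⁴
  web plate: d = 33.084 mm → contributes +31 514 287 mm⁴
  top plate: d = 170.08 mm → contributes +69 543 427 mm⁴
Total I = 160 931 056 mm⁴.
Radius of gyration: k = √(I/A) = √(160 931 056 / 12 920) = 111.61 mm.

k_x ≈ 112 mm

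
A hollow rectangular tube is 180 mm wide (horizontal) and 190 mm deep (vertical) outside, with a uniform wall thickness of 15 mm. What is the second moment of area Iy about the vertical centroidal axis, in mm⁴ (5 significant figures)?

Break the section into simple shapes (no overlaps), measuring from the bottom-left corner of the bounding box.
Outer rectangle: 180 × 190, A = 34 200 mm², x = 90 mm, Ī = 92 340 000 mm⁴.
Inner void (subtracted): 150 × 160, A = 24 000 mm², x = 90 mm, Ī = 45 000 000 mm⁴.
By symmetry the centroid is at mid-width, x̄ = 90 mm.
All pieces are centred on the vertical centroidal axis, so I = ΣĪ (holes subtracted) = 47 340 000 mm⁴.

Iy ≈ 4.7340 × 10⁷ mm⁴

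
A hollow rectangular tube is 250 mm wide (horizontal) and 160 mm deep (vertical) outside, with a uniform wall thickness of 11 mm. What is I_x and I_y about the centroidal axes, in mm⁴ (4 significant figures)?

Decompose the section into non-overlapping parts with the origin at the bottom-left of its bounding rectangle.
Outer rectangle: 250 × 160, A = 40 000 mm², y = 80 mm, Ī = 85 333 333 mm⁴.
Inner void (subtracted): 228 × 138, A = 31 464 mm², y = 80 mm, Ī = 49 933 368 mm⁴.
By symmetry the centroid is at mid-height, ȳ = 80 mm.
All pieces are centred on the centroidal x-axis, so I = ΣĪ (holes subtracted) = 35 399 965 mm⁴.
Repeating about the centroidal y-axis gives I_y = 72 031 285 mm⁴.

I_x ≈ 3.540 × 10⁷ mm⁴, I_y ≈ 7.203 × 10⁷ mm⁴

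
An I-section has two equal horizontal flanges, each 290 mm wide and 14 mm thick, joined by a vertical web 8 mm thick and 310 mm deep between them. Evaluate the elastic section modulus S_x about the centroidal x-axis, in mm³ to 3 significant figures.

Decompose the section into non-overlapping parts with the origin at the bottom-left of its bounding rectangle.
Bottom flange: 290 × 14, A = 4 060 mm², y = 7 mm, Ī = 66 313 mm⁴.
Web: 8 × 310, A = 2 480 mm², y = 169 mm, Ī = 19 860 667 mm⁴.
Top flange: 290 × 14, A = 4 060 mm², y = 331 mm, Ī = 66 313 mm⁴.
By symmetry the centroid is at mid-height, ȳ = 169 mm.
Transfer each piece to the centroidal x-axis using Ī + A·d² with d = y − 169:
  bottom flange: d = -162 mm → contributes +106 616 953 mm⁴
  web: d = 0 mm → contributes +19 860 667 mm⁴
  top flange: d = 162 mm → contributes +106 616 953 mm⁴
Total I = 233 094 573 mm⁴.
Extreme fibre distance c = 169 mm; S = I/c = 1 379 258 mm³.

S_x ≈ 1.38 × 10⁶ mm³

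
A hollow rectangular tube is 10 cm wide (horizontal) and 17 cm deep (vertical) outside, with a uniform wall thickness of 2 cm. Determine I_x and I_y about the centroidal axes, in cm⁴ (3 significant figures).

Decompose the section into non-overlapping parts with the origin at the bottom-left of its bounding rectangle.
Outer rectangle: 10 × 17, A = 170 cm², y = 8.5 cm, Ī = 4094.2 cm⁴.
Inner void (subtracted): 6 × 13, A = 78 cm², y = 8.5 cm, Ī = 1098.5 cm⁴.
By symmetry the centroid is at mid-height, ȳ = 8.5 cm.
All pieces are centred on the centroidal x-axis, so I = ΣĪ (holes subtracted) = 2995.7 cm⁴.
Repeating about the centroidal y-axis gives I_y = 1182.7 cm⁴.

I_x ≈ 3000 cm⁴, I_y ≈ 1180 cm⁴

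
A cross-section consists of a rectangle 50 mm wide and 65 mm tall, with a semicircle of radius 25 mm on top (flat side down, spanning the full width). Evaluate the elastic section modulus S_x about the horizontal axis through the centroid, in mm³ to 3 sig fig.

S_x ≈ 5.45 × 10⁴ mm³

Decompose the section into non-overlapping parts with the origin at the bottom-left of its bounding rectangle.
Rectangular body: 50 × 65, A = 3 250 mm², y = 32.5 mm, Ī = 1 144 271 mm⁴.
Semicircular cap: semicircle r = 25, A = 981.75 mm², y = 75.61 mm, Ī = 42 874 mm⁴.
Centroid: ȳ = ΣA·y / ΣA = 42.501 mm.
Transfer each piece to the horizontal axis through the centroid using Ī + A·d² with d = y − 42.501:
  rectangular body: d = -10.001 mm → contributes +1 469 363 mm⁴
  semicircular cap: d = 33.109 mm → contributes +1 119 066 mm⁴
Total I = 2 588 429 mm⁴.
Extreme fibre distance c = 47.499 mm; S = I/c = 54 495 mm³.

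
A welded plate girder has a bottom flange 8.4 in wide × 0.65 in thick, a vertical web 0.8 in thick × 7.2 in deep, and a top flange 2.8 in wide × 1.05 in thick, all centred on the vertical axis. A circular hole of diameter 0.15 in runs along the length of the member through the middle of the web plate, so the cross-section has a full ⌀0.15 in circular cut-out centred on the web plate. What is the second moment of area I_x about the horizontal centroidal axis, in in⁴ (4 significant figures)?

I_x ≈ 153.4 in⁴

Break the section into simple shapes (no overlaps), measuring from the bottom-left corner of the bounding box.
Bottom plate: 8.4 × 0.65, A = 5.46 in², y = 0.325 in, Ī = 0.192238 in⁴.
Web plate: 0.8 × 7.2, A = 5.76 in², y = 4.25 in, Ī = 24.8832 in⁴.
Top plate: 2.8 × 1.05, A = 2.94 in², y = 8.375 in, Ī = 0.270113 in⁴.
Hole (subtracted): ⌀0.15, A = 0.0176715 in², y = 4.25 in, Ī = 0.0000248505 in⁴.
Centroid: ȳ = ΣA·y / ΣA = 3.59219 in.
Transfer each piece to the horizontal centroidal axis using Ī + A·d² with d = y − 3.59219:
  bottom plate: d = -3.26719 in → contributes +58.4751 in⁴
  web plate: d = 0.657812 in → contributes +27.3757 in⁴
  top plate: d = 4.78281 in → contributes +67.5235 in⁴
  hole: d = 0.657812 in → contributes −0.0076716 in⁴
Total I = 153.367 in⁴.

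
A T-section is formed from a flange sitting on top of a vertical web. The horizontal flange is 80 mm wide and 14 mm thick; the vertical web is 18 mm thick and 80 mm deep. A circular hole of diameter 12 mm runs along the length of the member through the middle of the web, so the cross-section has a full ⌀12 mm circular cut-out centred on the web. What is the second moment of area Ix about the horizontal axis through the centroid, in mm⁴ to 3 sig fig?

Treat the section as a set of non-overlapping primitives; coordinates are from the bounding-box lower-left.
Flange: 80 × 14, A = 1 120 mm², y = 87 mm, Ī = 18 293 mm⁴.
Web: 18 × 80, A = 1 440 mm², y = 40 mm, Ī = 768 000 mm⁴.
Hole (subtracted): ⌀12, A = 113.1 mm², y = 40 mm, Ī = 1017.9 mm⁴.
Centroid: ȳ = ΣA·y / ΣA = 61.513 mm.
Transfer each piece to the horizontal axis through the centroid using Ī + A·d² with d = y − 61.513:
  flange: d = 25.487 mm → contributes +745 836 mm⁴
  web: d = -21.513 mm → contributes +1 434 440 mm⁴
  hole: d = -21.513 mm → contributes −53 360 mm⁴
Total I = 2 126 916 mm⁴.

Ix ≈ 2.13 × 10⁶ mm⁴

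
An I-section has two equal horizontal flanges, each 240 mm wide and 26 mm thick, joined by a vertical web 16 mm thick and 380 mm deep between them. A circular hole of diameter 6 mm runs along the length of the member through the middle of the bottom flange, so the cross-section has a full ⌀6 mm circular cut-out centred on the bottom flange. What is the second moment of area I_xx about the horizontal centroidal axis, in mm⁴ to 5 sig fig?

I_xx ≈ 5.8699 × 10⁸ mm⁴

Split into non-overlapping primitives; take the origin at the lower-left of the bounding box.
Bottom flange: 240 × 26, A = 6 240 mm², y = 13 mm, Ī = 351 520 mm⁴.
Web: 16 × 380, A = 6 080 mm², y = 216 mm, Ī = 73 162 667 mm⁴.
Top flange: 240 × 26, A = 6 240 mm², y = 419 mm, Ī = 351 520 mm⁴.
Hole (subtracted): ⌀6, A = 28.27433 mm², y = 13 mm, Ī = 63.61725 mm⁴.
Centroid: ȳ = ΣA·y / ΣA = 216.3097 mm.
Transfer each piece to the horizontal centroidal axis using Ī + A·d² with d = y − 216.3097:
  bottom flange: d = -203.3097 mm → contributes +258 280 942 mm⁴
  web: d = -0.3097224 mm → contributes +73 163 250 mm⁴
  top flange: d = 202.6903 mm → contributes +256 711 616 mm⁴
  hole: d = -203.3097 mm → contributes −1 168 779 mm⁴
Total I = 586 987 028 mm⁴.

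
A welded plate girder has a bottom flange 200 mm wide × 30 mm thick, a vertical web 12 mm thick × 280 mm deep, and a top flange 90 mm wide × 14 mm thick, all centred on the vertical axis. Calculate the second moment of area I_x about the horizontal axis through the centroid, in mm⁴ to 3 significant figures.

Decompose the section into non-overlapping parts with the origin at the bottom-left of its bounding rectangle.
Bottom plate: 200 × 30, A = 6 000 mm², y = 15 mm, Ī = 450 000 mm⁴.
Web plate: 12 × 280, A = 3 360 mm², y = 170 mm, Ī = 21 952 000 mm⁴.
Top plate: 90 × 14, A = 1 260 mm², y = 317 mm, Ī = 20 580 mm⁴.
Centroid: ȳ = ΣA·y / ΣA = 99.87 mm.
Transfer each piece to the horizontal axis through the centroid using Ī + A·d² with d = y − 99.87:
  bottom plate: d = -84.87 mm → contributes +43 667 559 mm⁴
  web plate: d = 70.13 mm → contributes +38 477 182 mm⁴
  top plate: d = 217.13 mm → contributes +59 423 800 mm⁴
Total I = 141 568 541 mm⁴.

I_x ≈ 1.42 × 10⁸ mm⁴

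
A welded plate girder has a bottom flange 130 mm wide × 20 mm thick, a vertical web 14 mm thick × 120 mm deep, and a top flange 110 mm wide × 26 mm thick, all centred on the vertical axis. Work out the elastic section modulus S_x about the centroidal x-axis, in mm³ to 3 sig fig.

Decompose the section into non-overlapping parts with the origin at the bottom-left of its bounding rectangle.
Bottom plate: 130 × 20, A = 2 600 mm², y = 10 mm, Ī = 86 667 mm⁴.
Web plate: 14 × 120, A = 1 680 mm², y = 80 mm, Ī = 2 016 000 mm⁴.
Top plate: 110 × 26, A = 2 860 mm², y = 153 mm, Ī = 161 113 mm⁴.
Centroid: ȳ = ΣA·y / ΣA = 83.751 mm.
Transfer each piece to the centroidal x-axis using Ī + A·d² with d = y − 83.751:
  bottom plate: d = -73.751 mm → contributes +14 228 498 mm⁴
  web plate: d = -3.7507 mm → contributes +2 039 634 mm⁴
  top plate: d = 69.249 mm → contributes +13 876 145 mm⁴
Total I = 30 144 276 mm⁴.
Extreme fibre distance c = 83.751 mm; S = I/c = 359 929 mm³.

S_x ≈ 3.60 × 10⁵ mm³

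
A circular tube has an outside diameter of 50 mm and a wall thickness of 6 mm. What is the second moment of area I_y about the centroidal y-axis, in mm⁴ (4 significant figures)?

Decompose the section into non-overlapping parts with the origin at the bottom-left of its bounding rectangle.
Outer circle: ⌀50, A = 1963.5 mm², x = 25 mm, Ī = 306 796 mm⁴.
Bore (subtracted): ⌀38, A = 1134.11 mm², x = 25 mm, Ī = 102 354 mm⁴.
By symmetry the centroid is at mid-width, x̄ = 25 mm.
All pieces are centred on the centroidal y-axis, so I = ΣĪ (holes subtracted) = 204 442 mm⁴.

I_y ≈ 2.044 × 10⁵ mm⁴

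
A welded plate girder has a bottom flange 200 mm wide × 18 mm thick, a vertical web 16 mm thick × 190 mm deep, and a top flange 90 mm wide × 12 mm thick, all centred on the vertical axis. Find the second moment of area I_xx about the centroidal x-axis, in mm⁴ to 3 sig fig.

Break the section into simple shapes (no overlaps), measuring from the bottom-left corner of the bounding box.
Bottom plate: 200 × 18, A = 3 600 mm², y = 9 mm, Ī = 97 200 mm⁴.
Web plate: 16 × 190, A = 3 040 mm², y = 113 mm, Ī = 9 145 333 mm⁴.
Top plate: 90 × 12, A = 1 080 mm², y = 214 mm, Ī = 12 960 mm⁴.
Centroid: ȳ = ΣA·y / ΣA = 78.632 mm.
Transfer each piece to the centroidal x-axis using Ī + A·d² with d = y − 78.632:
  bottom plate: d = -69.632 mm → contributes +17 552 278 mm⁴
  web plate: d = 34.368 mm → contributes +12 736 032 mm⁴
  top plate: d = 135.37 mm → contributes +19 803 379 mm⁴
Total I = 50 091 689 mm⁴.

I_xx ≈ 5.01 × 10⁷ mm⁴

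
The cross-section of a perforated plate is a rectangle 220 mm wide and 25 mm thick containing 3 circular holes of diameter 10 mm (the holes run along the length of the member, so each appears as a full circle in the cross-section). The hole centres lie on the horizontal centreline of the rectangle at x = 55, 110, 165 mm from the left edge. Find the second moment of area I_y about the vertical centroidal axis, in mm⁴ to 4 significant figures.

Split into non-overlapping primitives; take the origin at the lower-left of the bounding box.
Plate: 220 × 25, A = 5 500 mm², x = 110 mm, Ī = 22 183 333 mm⁴.
Hole 1 (subtracted): ⌀10, A = 78.5398 mm², x = 55 mm, Ī = 490.874 mm⁴.
Hole 2 (subtracted): ⌀10, A = 78.5398 mm², x = 110 mm, Ī = 490.874 mm⁴.
Hole 3 (subtracted): ⌀10, A = 78.5398 mm², x = 165 mm, Ī = 490.874 mm⁴.
By symmetry the centroid is at mid-width, x̄ = 110 mm.
Transfer each piece to the vertical centroidal axis using Ī + A·d² with d = x − 110:
  plate: d = 0 mm → contributes +22 183 333 mm⁴
  hole 1: d = -55 mm → contributes −238 074 mm⁴
  hole 2: d = 0 mm → contributes −490.874 mm⁴
  hole 3: d = 55 mm → contributes −238 074 mm⁴
Total I = 21 706 695 mm⁴.

I_y ≈ 2.171 × 10⁷ mm⁴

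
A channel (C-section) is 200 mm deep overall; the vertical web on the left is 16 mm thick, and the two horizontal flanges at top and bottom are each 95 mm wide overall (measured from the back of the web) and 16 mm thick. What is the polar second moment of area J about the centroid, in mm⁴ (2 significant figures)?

Decompose the section into non-overlapping parts with the origin at the bottom-left of its bounding rectangle.
Web: 16 × 200, A = 3 200 mm², y = 100 mm, Ī = 10 666 667 mm⁴.
Top flange (beyond web): 79 × 16, A = 1 264 mm², y = 192 mm, Ī = 26 965 mm⁴.
Bottom flange (beyond web): 79 × 16, A = 1 264 mm², y = 8 mm, Ī = 26 965 mm⁴.
By symmetry the centroid is at mid-height, ȳ = 100 mm.
Transfer each piece to the centroidal x-axis using Ī + A·d² with d = y − 100:
  web: d = 0 mm → contributes +10 666 667 mm⁴
  top flange (beyond web): d = 92 mm → contributes +10 725 461 mm⁴
  bottom flange (beyond web): d = -92 mm → contributes +10 725 461 mm⁴
Total I = 32 117 589 mm⁴.
For the y-axis: x̄ = 28.96 mm.
Repeating about the centroidal y-axis gives I_y = 4 569 518 mm⁴.
Polar second moment: J = I_x + I_y = 36 687 107 mm⁴.

J ≈ 3.7 × 10⁷ mm⁴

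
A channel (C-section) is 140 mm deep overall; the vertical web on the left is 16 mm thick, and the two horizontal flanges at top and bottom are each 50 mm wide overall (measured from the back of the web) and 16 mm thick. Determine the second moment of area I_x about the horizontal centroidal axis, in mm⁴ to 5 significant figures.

I_x ≈ 7.8641 × 10⁶ mm⁴

Treat the section as a set of non-overlapping primitives; coordinates are from the bounding-box lower-left.
Web: 16 × 140, A = 2 240 mm², y = 70 mm, Ī = 3 658 667 mm⁴.
Top flange (beyond web): 34 × 16, A = 544 mm², y = 132 mm, Ī = 11605.33 mm⁴.
Bottom flange (beyond web): 34 × 16, A = 544 mm², y = 8 mm, Ī = 11605.33 mm⁴.
By symmetry the centroid is at mid-height, ȳ = 70 mm.
Transfer each piece to the horizontal centroidal axis using Ī + A·d² with d = y − 70:
  web: d = 0 mm → contributes +3 658 667 mm⁴
  top flange (beyond web): d = 62 mm → contributes +2 102 741 mm⁴
  bottom flange (beyond web): d = -62 mm → contributes +2 102 741 mm⁴
Total I = 7 864 149 mm⁴.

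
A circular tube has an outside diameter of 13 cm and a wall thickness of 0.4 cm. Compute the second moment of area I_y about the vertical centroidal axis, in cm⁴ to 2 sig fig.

I_y ≈ 310 cm⁴

Break the section into simple shapes (no overlaps), measuring from the bottom-left corner of the bounding box.
Outer circle: ⌀13, A = 132.7 cm², x = 6.5 cm, Ī = 1 402 cm⁴.
Bore (subtracted): ⌀12.2, A = 116.9 cm², x = 6.5 cm, Ī = 1 087 cm⁴.
By symmetry the centroid is at mid-width, x̄ = 6.5 cm.
All pieces are centred on the vertical centroidal axis, so I = ΣĪ (holes subtracted) = 314.5 cm⁴.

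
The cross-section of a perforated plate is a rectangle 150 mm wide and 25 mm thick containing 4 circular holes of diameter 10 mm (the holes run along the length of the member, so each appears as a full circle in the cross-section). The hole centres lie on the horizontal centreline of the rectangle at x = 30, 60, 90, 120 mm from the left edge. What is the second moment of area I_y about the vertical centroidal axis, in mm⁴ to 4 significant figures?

I_y ≈ 6.676 × 10⁶ mm⁴

Break the section into simple shapes (no overlaps), measuring from the bottom-left corner of the bounding box.
Plate: 150 × 25, A = 3 750 mm², x = 75 mm, Ī = 7 031 250 mm⁴.
Hole 1 (subtracted): ⌀10, A = 78.5398 mm², x = 30 mm, Ī = 490.874 mm⁴.
Hole 2 (subtracted): ⌀10, A = 78.5398 mm², x = 60 mm, Ī = 490.874 mm⁴.
Hole 3 (subtracted): ⌀10, A = 78.5398 mm², x = 90 mm, Ī = 490.874 mm⁴.
Hole 4 (subtracted): ⌀10, A = 78.5398 mm², x = 120 mm, Ī = 490.874 mm⁴.
By symmetry the centroid is at mid-width, x̄ = 75 mm.
Transfer each piece to the vertical centroidal axis using Ī + A·d² with d = x − 75:
  plate: d = 0 mm → contributes +7 031 250 mm⁴
  hole 1: d = -45 mm → contributes −159 534 mm⁴
  hole 2: d = -15 mm → contributes −18162.3 mm⁴
  hole 3: d = 15 mm → contributes −18162.3 mm⁴
  hole 4: d = 45 mm → contributes −159 534 mm⁴
Total I = 6 675 857 mm⁴.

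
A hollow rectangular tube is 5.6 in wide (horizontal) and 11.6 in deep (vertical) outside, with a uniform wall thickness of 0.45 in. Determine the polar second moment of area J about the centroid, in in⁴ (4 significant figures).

J ≈ 325.8 in⁴

Break the section into simple shapes (no overlaps), measuring from the bottom-left corner of the bounding box.
Outer rectangle: 5.6 × 11.6, A = 64.96 in², y = 5.8 in, Ī = 728.418 in⁴.
Inner void (subtracted): 4.7 × 10.7, A = 50.29 in², y = 5.8 in, Ī = 479.809 in⁴.
By symmetry the centroid is at mid-height, ȳ = 5.8 in.
All pieces are centred on the centroidal x-axis, so I = ΣĪ (holes subtracted) = 248.61 in⁴.
Repeating about the centroidal y-axis gives I_y = 77.1866 in⁴.
Polar second moment: J = I_x + I_y = 325.796 in⁴.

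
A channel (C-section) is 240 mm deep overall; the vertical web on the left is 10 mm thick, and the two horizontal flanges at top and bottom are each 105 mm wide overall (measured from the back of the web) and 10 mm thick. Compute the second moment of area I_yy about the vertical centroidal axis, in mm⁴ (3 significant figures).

I_yy ≈ 4.37 × 10⁶ mm⁴

Split into non-overlapping primitives; take the origin at the lower-left of the bounding box.
Web: 10 × 240, A = 2 400 mm², x = 5 mm, Ī = 20 000 mm⁴.
Top flange (beyond web): 95 × 10, A = 950 mm², x = 57.5 mm, Ī = 714 479 mm⁴.
Bottom flange (beyond web): 95 × 10, A = 950 mm², x = 57.5 mm, Ī = 714 479 mm⁴.
Centroid: x̄ = ΣA·x / ΣA = 28.198 mm.
Transfer each piece to the vertical centroidal axis using Ī + A·d² with d = x − 28.198:
  web: d = -23.198 mm → contributes +1 311 517 mm⁴
  top flange (beyond web): d = 29.302 mm → contributes +1 530 174 mm⁴
  bottom flange (beyond web): d = 29.302 mm → contributes +1 530 174 mm⁴
Total I = 4 371 865 mm⁴.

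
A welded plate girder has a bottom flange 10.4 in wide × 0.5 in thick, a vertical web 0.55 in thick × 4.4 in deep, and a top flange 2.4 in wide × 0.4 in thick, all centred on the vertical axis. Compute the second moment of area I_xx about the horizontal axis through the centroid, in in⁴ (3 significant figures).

I_xx ≈ 28.1 in⁴

Break the section into simple shapes (no overlaps), measuring from the bottom-left corner of the bounding box.
Bottom plate: 10.4 × 0.5, A = 5.2 in², y = 0.25 in, Ī = 0.10833 in⁴.
Web plate: 0.55 × 4.4, A = 2.42 in², y = 2.7 in, Ī = 3.9043 in⁴.
Top plate: 2.4 × 0.4, A = 0.96 in², y = 5.1 in, Ī = 0.0128 in⁴.
Centroid: ȳ = ΣA·y / ΣA = 1.4837 in.
Transfer each piece to the horizontal axis through the centroid using Ī + A·d² with d = y − 1.4837:
  bottom plate: d = -1.2337 in → contributes +8.0226 in⁴
  web plate: d = 1.2163 in → contributes +7.4845 in⁴
  top plate: d = 3.6163 in → contributes +12.567 in⁴
Total I = 28.075 in⁴.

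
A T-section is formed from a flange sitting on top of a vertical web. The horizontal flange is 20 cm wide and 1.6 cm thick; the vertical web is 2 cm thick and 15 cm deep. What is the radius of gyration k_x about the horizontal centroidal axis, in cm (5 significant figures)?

Decompose the section into non-overlapping parts with the origin at the bottom-left of its bounding rectangle.
Flange: 20 × 1.6, A = 32 cm², y = 15.8 cm, Ī = 6.826667 cm⁴.
Web: 2 × 15, A = 30 cm², y = 7.5 cm, Ī = 562.5 cm⁴.
Centroid: ȳ = ΣA·y / ΣA = 11.78387 cm.
Transfer each piece to the horizontal centroidal axis using Ī + A·d² with d = y − 11.78387:
  flange: d = 4.016129 cm → contributes +522.964 cm⁴
  web: d = -4.283871 cm → contributes +1113.047 cm⁴
Total I = 1636.011 cm⁴.
Radius of gyration: k = √(I/A) = √(1636.011 / 62) = 5.136854 cm.

k_x ≈ 5.1369 cm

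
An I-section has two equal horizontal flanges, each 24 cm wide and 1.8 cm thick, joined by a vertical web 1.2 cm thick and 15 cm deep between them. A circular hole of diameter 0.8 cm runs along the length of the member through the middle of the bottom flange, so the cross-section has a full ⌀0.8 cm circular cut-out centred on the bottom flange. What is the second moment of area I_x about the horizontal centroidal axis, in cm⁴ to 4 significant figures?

I_x ≈ 6422 cm⁴

Treat the section as a set of non-overlapping primitives; coordinates are from the bounding-box lower-left.
Bottom flange: 24 × 1.8, A = 43.2 cm², y = 0.9 cm, Ī = 11.664 cm⁴.
Web: 1.2 × 15, A = 18 cm², y = 9.3 cm, Ī = 337.5 cm⁴.
Top flange: 24 × 1.8, A = 43.2 cm², y = 17.7 cm, Ī = 11.664 cm⁴.
Hole (subtracted): ⌀0.8, A = 0.502655 cm², y = 0.9 cm, Ī = 0.0201062 cm⁴.
Centroid: ȳ = ΣA·y / ΣA = 9.34064 cm.
Transfer each piece to the horizontal centroidal axis using Ī + A·d² with d = y − 9.34064:
  bottom flange: d = -8.44064 cm → contributes +3089.42 cm⁴
  web: d = -0.0406392 cm → contributes +337.53 cm⁴
  top flange: d = 8.35936 cm → contributes +3030.43 cm⁴
  hole: d = -8.44064 cm → contributes −35.8314 cm⁴
Total I = 6421.55 cm⁴.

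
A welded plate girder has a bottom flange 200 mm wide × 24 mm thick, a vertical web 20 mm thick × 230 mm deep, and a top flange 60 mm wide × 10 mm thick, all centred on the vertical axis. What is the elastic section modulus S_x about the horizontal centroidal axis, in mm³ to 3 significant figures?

Decompose the section into non-overlapping parts with the origin at the bottom-left of its bounding rectangle.
Bottom plate: 200 × 24, A = 4 800 mm², y = 12 mm, Ī = 230 400 mm⁴.
Web plate: 20 × 230, A = 4 600 mm², y = 139 mm, Ī = 20 278 333 mm⁴.
Top plate: 60 × 10, A = 600 mm², y = 259 mm, Ī = 5 000 mm⁴.
Centroid: ȳ = ΣA·y / ΣA = 85.24 mm.
Transfer each piece to the horizontal centroidal axis using Ī + A·d² with d = y − 85.24:
  bottom plate: d = -73.24 mm → contributes +25 978 068 mm⁴
  web plate: d = 53.76 mm → contributes +33 572 966 mm⁴
  top plate: d = 173.76 mm → contributes +18 120 523 mm⁴
Total I = 77 671 557 mm⁴.
Extreme fibre distance c = 178.76 mm; S = I/c = 434 502 mm³.

S_x ≈ 4.35 × 10⁵ mm³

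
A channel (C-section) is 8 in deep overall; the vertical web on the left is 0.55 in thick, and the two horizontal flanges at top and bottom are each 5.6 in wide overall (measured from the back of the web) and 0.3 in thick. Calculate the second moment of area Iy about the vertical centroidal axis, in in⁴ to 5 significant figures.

Iy ≈ 20.618 in⁴

Split into non-overlapping primitives; take the origin at the lower-left of the bounding box.
Web: 0.55 × 8, A = 4.4 in², x = 0.275 in, Ī = 0.1109167 in⁴.
Top flange (beyond web): 5.05 × 0.3, A = 1.515 in², x = 3.075 in, Ī = 3.219691 in⁴.
Bottom flange (beyond web): 5.05 × 0.3, A = 1.515 in², x = 3.075 in, Ī = 3.219691 in⁴.
Centroid: x̄ = ΣA·x / ΣA = 1.416857 in.
Transfer each piece to the vertical centroidal axis using Ī + A·d² with d = x − 1.416857:
  web: d = -1.141857 in → contributes +5.847805 in⁴
  top flange (beyond web): d = 1.658143 in → contributes +7.385088 in⁴
  bottom flange (beyond web): d = 1.658143 in → contributes +7.385088 in⁴
Total I = 20.61798 in⁴.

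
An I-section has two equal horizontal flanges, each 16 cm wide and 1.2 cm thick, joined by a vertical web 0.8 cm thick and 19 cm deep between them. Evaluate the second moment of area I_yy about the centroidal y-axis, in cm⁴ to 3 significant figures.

I_yy ≈ 820 cm⁴

Break the section into simple shapes (no overlaps), measuring from the bottom-left corner of the bounding box.
Bottom flange: 16 × 1.2, A = 19.2 cm², x = 8 cm, Ī = 409.6 cm⁴.
Web: 0.8 × 19, A = 15.2 cm², x = 8 cm, Ī = 0.81067 cm⁴.
Top flange: 16 × 1.2, A = 19.2 cm², x = 8 cm, Ī = 409.6 cm⁴.
By symmetry the centroid is at mid-width, x̄ = 8 cm.
All pieces are centred on the centroidal y-axis, so I = ΣĪ = 820.01 cm⁴.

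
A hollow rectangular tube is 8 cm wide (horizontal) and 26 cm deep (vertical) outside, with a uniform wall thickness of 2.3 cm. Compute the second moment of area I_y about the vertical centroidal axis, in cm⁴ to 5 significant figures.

I_y ≈ 1039.2 cm⁴

Break the section into simple shapes (no overlaps), measuring from the bottom-left corner of the bounding box.
Outer rectangle: 8 × 26, A = 208 cm², x = 4 cm, Ī = 1109.333 cm⁴.
Inner void (subtracted): 3.4 × 21.4, A = 72.76 cm², x = 4 cm, Ī = 70.09213 cm⁴.
By symmetry the centroid is at mid-width, x̄ = 4 cm.
All pieces are centred on the vertical centroidal axis, so I = ΣĪ (holes subtracted) = 1039.241 cm⁴.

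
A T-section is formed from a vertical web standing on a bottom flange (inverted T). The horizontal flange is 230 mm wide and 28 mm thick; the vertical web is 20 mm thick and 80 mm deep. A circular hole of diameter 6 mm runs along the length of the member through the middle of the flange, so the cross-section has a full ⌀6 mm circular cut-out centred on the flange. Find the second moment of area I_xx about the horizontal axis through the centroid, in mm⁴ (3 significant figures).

I_xx ≈ 5.01 × 10⁶ mm⁴

Break the section into simple shapes (no overlaps), measuring from the bottom-left corner of the bounding box.
Flange: 230 × 28, A = 6 440 mm², y = 14 mm, Ī = 420 747 mm⁴.
Web: 20 × 80, A = 1 600 mm², y = 68 mm, Ī = 853 333 mm⁴.
Hole (subtracted): ⌀6, A = 28.274 mm², y = 14 mm, Ī = 63.617 mm⁴.
Centroid: ȳ = ΣA·y / ΣA = 24.784 mm.
Transfer each piece to the horizontal axis through the centroid using Ī + A·d² with d = y − 24.784:
  flange: d = -10.784 mm → contributes +1 169 711 mm⁴
  web: d = 43.216 mm → contributes +3 841 503 mm⁴
  hole: d = -10.784 mm → contributes −3351.9 mm⁴
Total I = 5 007 862 mm⁴.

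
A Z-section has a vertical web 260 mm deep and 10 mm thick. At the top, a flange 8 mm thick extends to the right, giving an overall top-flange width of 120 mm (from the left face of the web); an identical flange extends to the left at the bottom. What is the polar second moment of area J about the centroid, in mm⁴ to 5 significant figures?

Break the section into simple shapes (no overlaps), measuring from the bottom-left corner of the bounding box.
Web: 10 × 260, A = 2 600 mm², y = 130 mm, Ī = 14 646 667 mm⁴.
Top flange (beyond web): 110 × 8, A = 880 mm², y = 256 mm, Ī = 4693.333 mm⁴.
Bottom flange (beyond web): 110 × 8, A = 880 mm², y = 4 mm, Ī = 4693.333 mm⁴.
Centroid: ȳ = ΣA·y / ΣA = 130 mm.
Transfer each piece to the centroidal x-axis using Ī + A·d² with d = y − 130:
  web: d = 0 mm → contributes +14 646 667 mm⁴
  top flange (beyond web): d = 126 mm → contributes +13 975 573 mm⁴
  bottom flange (beyond web): d = -126 mm → contributes +13 975 573 mm⁴
Total I = 42 597 813 mm⁴.
For the y-axis: x̄ = 115 mm.
Repeating about the centroidal y-axis gives I_y = 8 132 333 mm⁴.
Polar second moment: J = I_x + I_y = 50 730 147 mm⁴.

J ≈ 5.0730 × 10⁷ mm⁴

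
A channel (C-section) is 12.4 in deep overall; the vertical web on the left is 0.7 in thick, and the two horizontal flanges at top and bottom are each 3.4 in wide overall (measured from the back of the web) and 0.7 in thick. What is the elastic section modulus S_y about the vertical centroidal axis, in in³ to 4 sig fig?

S_y ≈ 4.049 in³

Split into non-overlapping primitives; take the origin at the lower-left of the bounding box.
Web: 0.7 × 12.4, A = 8.68 in², x = 0.35 in, Ī = 0.354433 in⁴.
Top flange (beyond web): 2.7 × 0.7, A = 1.89 in², x = 2.05 in, Ī = 1.14818 in⁴.
Bottom flange (beyond web): 2.7 × 0.7, A = 1.89 in², x = 2.05 in, Ī = 1.14818 in⁴.
Centroid: x̄ = ΣA·x / ΣA = 0.86573 in.
Transfer each piece to the vertical centroidal axis using Ī + A·d² with d = x − 0.86573:
  web: d = -0.51573 in → contributes +2.66312 in⁴
  top flange (beyond web): d = 1.18427 in → contributes +3.79889 in⁴
  bottom flange (beyond web): d = 1.18427 in → contributes +3.79889 in⁴
Total I = 10.2609 in⁴.
Extreme fibre distance c = 2.53427 in; S = I/c = 4.04886 in³.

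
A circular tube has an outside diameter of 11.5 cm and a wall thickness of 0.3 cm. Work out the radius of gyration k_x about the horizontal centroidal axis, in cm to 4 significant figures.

k_x ≈ 3.961 cm

Decompose the section into non-overlapping parts with the origin at the bottom-left of its bounding rectangle.
Outer circle: ⌀11.5, A = 103.869 cm², y = 5.75 cm, Ī = 858.541 cm⁴.
Bore (subtracted): ⌀10.9, A = 93.3132 cm², y = 5.75 cm, Ī = 692.909 cm⁴.
By symmetry the centroid is at mid-height, ȳ = 5.75 cm.
All pieces are centred on the horizontal centroidal axis, so I = ΣĪ (holes subtracted) = 165.633 cm⁴.
Radius of gyration: k = √(I/A) = √(165.633 / 10.5558) = 3.96122 cm.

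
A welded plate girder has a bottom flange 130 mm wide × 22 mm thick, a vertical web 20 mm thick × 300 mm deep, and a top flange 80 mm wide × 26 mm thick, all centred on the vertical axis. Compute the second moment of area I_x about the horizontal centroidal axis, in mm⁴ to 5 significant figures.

I_x ≈ 1.7328 × 10⁸ mm⁴

Decompose the section into non-overlapping parts with the origin at the bottom-left of its bounding rectangle.
Bottom plate: 130 × 22, A = 2 860 mm², y = 11 mm, Ī = 115353.3 mm⁴.
Web plate: 20 × 300, A = 6 000 mm², y = 172 mm, Ī = 45 000 000 mm⁴.
Top plate: 80 × 26, A = 2 080 mm², y = 335 mm, Ī = 117173.3 mm⁴.
Centroid: ȳ = ΣA·y / ΣA = 160.9013 mm.
Transfer each piece to the horizontal centroidal axis using Ī + A·d² with d = y − 160.9013:
  bottom plate: d = -149.9013 mm → contributes +64 380 679 mm⁴
  web plate: d = 11.09872 mm → contributes +45 739 090 mm⁴
  top plate: d = 174.0987 mm → contributes +63 162 731 mm⁴
Total I = 173 282 500 mm⁴.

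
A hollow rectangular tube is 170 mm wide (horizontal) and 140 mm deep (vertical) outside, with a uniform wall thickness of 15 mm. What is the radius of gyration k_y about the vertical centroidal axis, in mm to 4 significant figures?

k_y ≈ 61.88 mm

Treat the section as a set of non-overlapping primitives; coordinates are from the bounding-box lower-left.
Outer rectangle: 170 × 140, A = 23 800 mm², x = 85 mm, Ī = 57 318 333 mm⁴.
Inner void (subtracted): 140 × 110, A = 15 400 mm², x = 85 mm, Ī = 25 153 333 mm⁴.
By symmetry the centroid is at mid-width, x̄ = 85 mm.
All pieces are centred on the vertical centroidal axis, so I = ΣĪ (holes subtracted) = 32 165 000 mm⁴.
Radius of gyration: k = √(I/A) = √(32 165 000 / 8 400) = 61.8803 mm.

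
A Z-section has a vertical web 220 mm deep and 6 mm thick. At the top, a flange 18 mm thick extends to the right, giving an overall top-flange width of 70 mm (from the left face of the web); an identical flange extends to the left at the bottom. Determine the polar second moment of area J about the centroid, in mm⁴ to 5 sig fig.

Decompose the section into non-overlapping parts with the origin at the bottom-left of its bounding rectangle.
Web: 6 × 220, A = 1 320 mm², y = 110 mm, Ī = 5 324 000 mm⁴.
Top flange (beyond web): 64 × 18, A = 1 152 mm², y = 211 mm, Ī = 31 104 mm⁴.
Bottom flange (beyond web): 64 × 18, A = 1 152 mm², y = 9 mm, Ī = 31 104 mm⁴.
Centroid: ȳ = ΣA·y / ΣA = 110 mm.
Transfer each piece to the centroidal x-axis using Ī + A·d² with d = y − 110:
  web: d = 0 mm → contributes +5 324 000 mm⁴
  top flange (beyond web): d = 101 mm → contributes +11 782 656 mm⁴
  bottom flange (beyond web): d = -101 mm → contributes +11 782 656 mm⁴
Total I = 28 889 312 mm⁴.
For the y-axis: x̄ = 67 mm.
Repeating about the centroidal y-axis gives I_y = 3 612 792 mm⁴.
Polar second moment: J = I_x + I_y = 32 502 104 mm⁴.

J ≈ 3.2502 × 10⁷ mm⁴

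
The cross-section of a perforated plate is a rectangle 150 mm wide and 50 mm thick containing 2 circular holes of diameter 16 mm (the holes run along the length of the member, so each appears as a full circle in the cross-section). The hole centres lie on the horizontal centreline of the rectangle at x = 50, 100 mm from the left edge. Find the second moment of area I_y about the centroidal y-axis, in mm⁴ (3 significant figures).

I_y ≈ 1.38 × 10⁷ mm⁴

Split into non-overlapping primitives; take the origin at the lower-left of the bounding box.
Plate: 150 × 50, A = 7 500 mm², x = 75 mm, Ī = 14 062 500 mm⁴.
Hole 1 (subtracted): ⌀16, A = 201.06 mm², x = 50 mm, Ī = 3 217 mm⁴.
Hole 2 (subtracted): ⌀16, A = 201.06 mm², x = 100 mm, Ī = 3 217 mm⁴.
By symmetry the centroid is at mid-width, x̄ = 75 mm.
Transfer each piece to the centroidal y-axis using Ī + A·d² with d = x − 75:
  plate: d = 0 mm → contributes +14 062 500 mm⁴
  hole 1: d = -25 mm → contributes −128 881 mm⁴
  hole 2: d = 25 mm → contributes −128 881 mm⁴
Total I = 13 804 739 mm⁴.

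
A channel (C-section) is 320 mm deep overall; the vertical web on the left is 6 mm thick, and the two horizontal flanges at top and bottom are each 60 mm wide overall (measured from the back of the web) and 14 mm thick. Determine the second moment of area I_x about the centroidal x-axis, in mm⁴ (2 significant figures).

Break the section into simple shapes (no overlaps), measuring from the bottom-left corner of the bounding box.
Web: 6 × 320, A = 1 920 mm², y = 160 mm, Ī = 16 384 000 mm⁴.
Top flange (beyond web): 54 × 14, A = 756 mm², y = 313 mm, Ī = 12 348 mm⁴.
Bottom flange (beyond web): 54 × 14, A = 756 mm², y = 7 mm, Ī = 12 348 mm⁴.
By symmetry the centroid is at mid-height, ȳ = 160 mm.
Transfer each piece to the centroidal x-axis using Ī + A·d² with d = y − 160:
  web: d = 0 mm → contributes +16 384 000 mm⁴
  top flange (beyond web): d = 153 mm → contributes +17 709 552 mm⁴
  bottom flange (beyond web): d = -153 mm → contributes +17 709 552 mm⁴
Total I = 51 803 104 mm⁴.

I_x ≈ 5.2 × 10⁷ mm⁴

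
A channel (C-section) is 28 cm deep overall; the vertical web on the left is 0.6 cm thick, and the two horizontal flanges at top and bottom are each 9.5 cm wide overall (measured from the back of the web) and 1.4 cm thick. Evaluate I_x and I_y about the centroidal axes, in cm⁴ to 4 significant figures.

I_x ≈ 5510 cm⁴, I_y ≈ 391.4 cm⁴

Break the section into simple shapes (no overlaps), measuring from the bottom-left corner of the bounding box.
Web: 0.6 × 28, A = 16.8 cm², y = 14 cm, Ī = 1097.6 cm⁴.
Top flange (beyond web): 8.9 × 1.4, A = 12.46 cm², y = 27.3 cm, Ī = 2.03513 cm⁴.
Bottom flange (beyond web): 8.9 × 1.4, A = 12.46 cm², y = 0.7 cm, Ī = 2.03513 cm⁴.
By symmetry the centroid is at mid-height, ȳ = 14 cm.
Transfer each piece to the centroidal x-axis using Ī + A·d² with d = y − 14:
  web: d = 0 cm → contributes +1097.6 cm⁴
  top flange (beyond web): d = 13.3 cm → contributes +2206.08 cm⁴
  bottom flange (beyond web): d = -13.3 cm → contributes +2206.08 cm⁴
Total I = 5509.77 cm⁴.
For the y-axis: x̄ = 3.13725 cm.
Repeating about the centroidal y-axis gives I_y = 391.409 cm⁴.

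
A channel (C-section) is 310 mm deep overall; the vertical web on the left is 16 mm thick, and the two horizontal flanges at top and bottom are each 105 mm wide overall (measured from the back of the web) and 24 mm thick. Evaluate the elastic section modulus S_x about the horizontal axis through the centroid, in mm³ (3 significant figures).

Treat the section as a set of non-overlapping primitives; coordinates are from the bounding-box lower-left.
Web: 16 × 310, A = 4 960 mm², y = 155 mm, Ī = 39 721 333 mm⁴.
Top flange (beyond web): 89 × 24, A = 2 136 mm², y = 298 mm, Ī = 102 528 mm⁴.
Bottom flange (beyond web): 89 × 24, A = 2 136 mm², y = 12 mm, Ī = 102 528 mm⁴.
By symmetry the centroid is at mid-height, ȳ = 155 mm.
Transfer each piece to the horizontal axis through the centroid using Ī + A·d² with d = y − 155:
  web: d = 0 mm → contributes +39 721 333 mm⁴
  top flange (beyond web): d = 143 mm → contributes +43 781 592 mm⁴
  bottom flange (beyond web): d = -143 mm → contributes +43 781 592 mm⁴
Total I = 127 284 517 mm⁴.
Extreme fibre distance c = 155 mm; S = I/c = 821 190 mm³.

S_x ≈ 8.21 × 10⁵ mm³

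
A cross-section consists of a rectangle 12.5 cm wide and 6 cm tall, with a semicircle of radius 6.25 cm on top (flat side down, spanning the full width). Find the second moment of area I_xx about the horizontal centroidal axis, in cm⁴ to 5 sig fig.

Break the section into simple shapes (no overlaps), measuring from the bottom-left corner of the bounding box.
Rectangular body: 12.5 × 6, A = 75 cm², y = 3 cm, Ī = 225 cm⁴.
Semicircular cap: semicircle r = 6.25, A = 61.35923 cm², y = 8.652582 cm, Ī = 167.4758 cm⁴.
Centroid: ȳ = ΣA·y / ΣA = 5.543562 cm.
Transfer each piece to the horizontal centroidal axis using Ī + A·d² with d = y − 5.543562:
  rectangular body: d = -2.543562 cm → contributes +710.2279 cm⁴
  semicircular cap: d = 3.109021 cm → contributes +760.5748 cm⁴
Total I = 1470.803 cm⁴.

I_xx ≈ 1470.8 cm⁴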